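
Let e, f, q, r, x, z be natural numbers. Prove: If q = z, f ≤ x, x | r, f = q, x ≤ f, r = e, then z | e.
From f = q and q = z, f = z. x ≤ f and f ≤ x, so x = f. x | r, so f | r. Since r = e, f | e. f = z, so z | e.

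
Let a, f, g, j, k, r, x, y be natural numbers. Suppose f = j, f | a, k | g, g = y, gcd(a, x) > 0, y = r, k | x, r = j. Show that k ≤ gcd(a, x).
Because y = r and r = j, y = j. Because g = y and k | g, k | y. Since y = j, k | j. f = j and f | a, therefore j | a. Since k | j, k | a. Since k | x, k | gcd(a, x). gcd(a, x) > 0, so k ≤ gcd(a, x).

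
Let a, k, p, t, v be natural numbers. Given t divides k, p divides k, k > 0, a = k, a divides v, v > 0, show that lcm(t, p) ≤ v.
Since t divides k and p divides k, lcm(t, p) divides k. Since k > 0, lcm(t, p) ≤ k. Because a = k and a divides v, k divides v. v > 0, so k ≤ v. lcm(t, p) ≤ k, so lcm(t, p) ≤ v.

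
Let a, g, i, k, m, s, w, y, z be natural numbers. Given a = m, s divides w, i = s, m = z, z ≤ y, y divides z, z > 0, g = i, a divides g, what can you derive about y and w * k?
y divides w * k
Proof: Because g = i and i = s, g = s. Because y divides z and z > 0, y ≤ z. z ≤ y, so z = y. a = m and m = z, therefore a = z. Since a divides g, z divides g. Since z = y, y divides g. g = s, so y divides s. Since s divides w, y divides w. Then y divides w * k.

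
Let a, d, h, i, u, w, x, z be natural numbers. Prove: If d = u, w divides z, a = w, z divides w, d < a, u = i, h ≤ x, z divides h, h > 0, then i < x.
d = u and u = i, thus d = i. d < a, so i < a. From a = w, i < w. z divides w and w divides z, therefore z = w. Since z divides h, w divides h. h > 0, so w ≤ h. From i < w, i < h. Because h ≤ x, i < x.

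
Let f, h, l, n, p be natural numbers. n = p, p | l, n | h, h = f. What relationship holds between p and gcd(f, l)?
p | gcd(f, l)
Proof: n = p and n | h, thus p | h. Since h = f, p | f. p | l, so p | gcd(f, l).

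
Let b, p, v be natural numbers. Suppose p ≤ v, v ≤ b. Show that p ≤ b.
p ≤ v and v ≤ b. By transitivity, p ≤ b.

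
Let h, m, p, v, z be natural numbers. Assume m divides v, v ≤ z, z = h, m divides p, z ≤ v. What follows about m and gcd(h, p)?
m divides gcd(h, p)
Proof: v ≤ z and z ≤ v, therefore v = z. z = h, so v = h. m divides v, so m divides h. m divides p, so m divides gcd(h, p).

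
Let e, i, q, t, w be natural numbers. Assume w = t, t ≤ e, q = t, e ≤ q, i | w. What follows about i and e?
i | e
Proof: q = t and e ≤ q, so e ≤ t. From t ≤ e, t = e. Since w = t, w = e. Since i | w, i | e.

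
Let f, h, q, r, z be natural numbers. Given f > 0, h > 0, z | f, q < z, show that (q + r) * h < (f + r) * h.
Because z | f and f > 0, z ≤ f. q < z, so q < f. Then q + r < f + r. Since h > 0, (q + r) * h < (f + r) * h.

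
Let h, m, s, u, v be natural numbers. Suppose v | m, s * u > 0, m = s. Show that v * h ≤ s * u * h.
From m = s and v | m, v | s. Then v | s * u. s * u > 0, so v ≤ s * u. Then v * h ≤ s * u * h.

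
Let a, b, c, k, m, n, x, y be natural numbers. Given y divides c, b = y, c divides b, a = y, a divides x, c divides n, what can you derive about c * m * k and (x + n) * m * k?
c * m * k divides (x + n) * m * k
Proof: Since b = y and c divides b, c divides y. From y divides c, y = c. a = y and a divides x, so y divides x. Since y = c, c divides x. Because c divides n, c divides x + n. Then c * m divides (x + n) * m. Then c * m * k divides (x + n) * m * k.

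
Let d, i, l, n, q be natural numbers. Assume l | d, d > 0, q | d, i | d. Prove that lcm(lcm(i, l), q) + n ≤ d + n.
i | d and l | d, therefore lcm(i, l) | d. Since q | d, lcm(lcm(i, l), q) | d. d > 0, so lcm(lcm(i, l), q) ≤ d. Then lcm(lcm(i, l), q) + n ≤ d + n.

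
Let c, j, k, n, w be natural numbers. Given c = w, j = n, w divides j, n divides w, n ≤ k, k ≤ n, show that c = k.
j = n and w divides j, hence w divides n. n divides w, so w = n. c = w, so c = n. n ≤ k and k ≤ n, therefore n = k. c = n, so c = k.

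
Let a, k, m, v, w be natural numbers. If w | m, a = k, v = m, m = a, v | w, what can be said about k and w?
k = w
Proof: Since v = m and v | w, m | w. Since w | m, w = m. Because m = a, w = a. a = k, so w = k. Then k = w.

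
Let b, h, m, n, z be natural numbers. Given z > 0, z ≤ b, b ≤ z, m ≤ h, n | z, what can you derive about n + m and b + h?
n + m ≤ b + h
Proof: From z ≤ b and b ≤ z, z = b. n | z and z > 0, hence n ≤ z. Since z = b, n ≤ b. Since m ≤ h, n + m ≤ b + h.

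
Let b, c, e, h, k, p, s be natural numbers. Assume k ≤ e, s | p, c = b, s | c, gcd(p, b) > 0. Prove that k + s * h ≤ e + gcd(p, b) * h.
c = b and s | c, hence s | b. Since s | p, s | gcd(p, b). Since gcd(p, b) > 0, s ≤ gcd(p, b). Then s * h ≤ gcd(p, b) * h. k ≤ e, so k + s * h ≤ e + gcd(p, b) * h.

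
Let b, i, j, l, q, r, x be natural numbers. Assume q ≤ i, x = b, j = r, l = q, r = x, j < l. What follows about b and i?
b < i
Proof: j = r and r = x, therefore j = x. x = b, so j = b. Since l = q and j < l, j < q. Since j = b, b < q. q ≤ i, so b < i.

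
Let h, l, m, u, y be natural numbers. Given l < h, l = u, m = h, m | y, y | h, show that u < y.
From m = h and m | y, h | y. y | h, so h = y. l < h, so l < y. Since l = u, u < y.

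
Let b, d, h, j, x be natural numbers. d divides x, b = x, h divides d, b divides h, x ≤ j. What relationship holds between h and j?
h ≤ j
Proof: From b = x and b divides h, x divides h. Since h divides d and d divides x, h divides x. x divides h, so x = h. Since x ≤ j, h ≤ j.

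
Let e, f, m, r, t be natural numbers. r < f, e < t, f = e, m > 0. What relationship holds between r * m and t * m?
r * m < t * m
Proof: f = e and r < f, thus r < e. e < t, so r < t. Since m > 0, r * m < t * m.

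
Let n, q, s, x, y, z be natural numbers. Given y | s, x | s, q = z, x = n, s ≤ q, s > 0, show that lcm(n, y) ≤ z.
From x = n and x | s, n | s. y | s, so lcm(n, y) | s. s > 0, so lcm(n, y) ≤ s. Since s ≤ q, lcm(n, y) ≤ q. q = z, so lcm(n, y) ≤ z.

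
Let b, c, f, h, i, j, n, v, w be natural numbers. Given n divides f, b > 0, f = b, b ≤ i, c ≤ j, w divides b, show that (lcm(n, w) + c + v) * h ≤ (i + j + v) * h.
f = b and n divides f, so n divides b. w divides b, so lcm(n, w) divides b. b > 0, so lcm(n, w) ≤ b. Since b ≤ i, lcm(n, w) ≤ i. c ≤ j, so lcm(n, w) + c ≤ i + j. Then lcm(n, w) + c + v ≤ i + j + v. By multiplying by a non-negative, (lcm(n, w) + c + v) * h ≤ (i + j + v) * h.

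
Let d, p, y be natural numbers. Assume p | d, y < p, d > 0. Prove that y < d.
Because p | d and d > 0, p ≤ d. y < p, so y < d.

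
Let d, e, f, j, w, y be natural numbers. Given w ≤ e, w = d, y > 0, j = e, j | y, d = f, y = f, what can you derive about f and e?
f = e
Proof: w = d and d = f, hence w = f. Since w ≤ e, f ≤ e. j | y and y > 0, hence j ≤ y. Since j = e, e ≤ y. y = f, so e ≤ f. f ≤ e, so f = e.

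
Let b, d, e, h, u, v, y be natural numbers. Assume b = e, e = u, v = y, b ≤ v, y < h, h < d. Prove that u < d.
b = e and e = u, hence b = u. v = y and b ≤ v, hence b ≤ y. Since y < h, b < h. Since h < d, b < d. b = u, so u < d.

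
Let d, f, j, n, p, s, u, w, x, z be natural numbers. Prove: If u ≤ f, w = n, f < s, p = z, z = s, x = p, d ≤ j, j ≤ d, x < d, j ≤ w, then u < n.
Because p = z and z = s, p = s. d ≤ j and j ≤ d, so d = j. x < d, so x < j. Since j ≤ w, x < w. x = p, so p < w. Because p = s, s < w. Since f < s, f < w. Since w = n, f < n. u ≤ f, so u < n.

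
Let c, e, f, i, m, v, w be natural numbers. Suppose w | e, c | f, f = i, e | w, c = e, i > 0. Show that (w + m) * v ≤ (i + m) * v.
From e | w and w | e, e = w. From c = e, c = w. From f = i and c | f, c | i. Since c = w, w | i. i > 0, so w ≤ i. Then w + m ≤ i + m. Then (w + m) * v ≤ (i + m) * v.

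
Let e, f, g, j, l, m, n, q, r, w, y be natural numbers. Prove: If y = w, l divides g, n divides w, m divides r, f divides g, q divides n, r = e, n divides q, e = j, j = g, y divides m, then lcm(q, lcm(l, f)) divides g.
r = e and e = j, therefore r = j. Since j = g, r = g. n divides q and q divides n, hence n = q. Since n divides w, q divides w. y = w and y divides m, therefore w divides m. q divides w, so q divides m. m divides r, so q divides r. Since r = g, q divides g. l divides g and f divides g, so lcm(l, f) divides g. Since q divides g, lcm(q, lcm(l, f)) divides g.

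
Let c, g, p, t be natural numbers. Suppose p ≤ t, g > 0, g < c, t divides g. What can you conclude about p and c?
p < c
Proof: Since t divides g and g > 0, t ≤ g. Since g < c, t < c. Since p ≤ t, p < c.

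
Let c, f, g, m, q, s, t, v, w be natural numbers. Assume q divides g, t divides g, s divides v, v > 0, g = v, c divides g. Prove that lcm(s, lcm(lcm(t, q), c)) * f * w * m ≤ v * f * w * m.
t divides g and q divides g, so lcm(t, q) divides g. c divides g, so lcm(lcm(t, q), c) divides g. Since g = v, lcm(lcm(t, q), c) divides v. s divides v, so lcm(s, lcm(lcm(t, q), c)) divides v. Since v > 0, lcm(s, lcm(lcm(t, q), c)) ≤ v. By multiplying by a non-negative, lcm(s, lcm(lcm(t, q), c)) * f ≤ v * f. By multiplying by a non-negative, lcm(s, lcm(lcm(t, q), c)) * f * w ≤ v * f * w. By multiplying by a non-negative, lcm(s, lcm(lcm(t, q), c)) * f * w * m ≤ v * f * w * m.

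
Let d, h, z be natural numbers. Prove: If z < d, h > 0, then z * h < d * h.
Since z < d and h > 0, by multiplying by a positive, z * h < d * h.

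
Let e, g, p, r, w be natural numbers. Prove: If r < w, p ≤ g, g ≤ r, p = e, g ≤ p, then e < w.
From g ≤ p and p ≤ g, g = p. Since p = e, g = e. g ≤ r, so e ≤ r. r < w, so e < w.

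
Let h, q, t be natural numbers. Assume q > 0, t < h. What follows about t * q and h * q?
t * q < h * q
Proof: t < h and q > 0. By multiplying by a positive, t * q < h * q.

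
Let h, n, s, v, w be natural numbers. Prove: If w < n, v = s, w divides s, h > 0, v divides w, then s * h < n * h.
v = s and v divides w, therefore s divides w. Since w divides s, w = s. From w < n, s < n. Combining with h > 0, by multiplying by a positive, s * h < n * h.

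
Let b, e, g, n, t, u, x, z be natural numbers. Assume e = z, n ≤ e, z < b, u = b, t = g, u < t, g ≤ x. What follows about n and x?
n < x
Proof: Since e = z and n ≤ e, n ≤ z. t = g and u < t, hence u < g. Since u = b, b < g. z < b, so z < g. Since n ≤ z, n < g. Since g ≤ x, n < x.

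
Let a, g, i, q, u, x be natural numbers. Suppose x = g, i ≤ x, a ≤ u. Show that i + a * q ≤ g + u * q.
x = g and i ≤ x, therefore i ≤ g. Since a ≤ u, by multiplying by a non-negative, a * q ≤ u * q. Since i ≤ g, i + a * q ≤ g + u * q.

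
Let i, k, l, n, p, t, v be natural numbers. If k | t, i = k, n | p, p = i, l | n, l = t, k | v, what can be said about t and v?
t | v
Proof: Because l | n and n | p, l | p. From p = i, l | i. Since i = k, l | k. Since l = t, t | k. k | t, so k = t. Since k | v, t | v.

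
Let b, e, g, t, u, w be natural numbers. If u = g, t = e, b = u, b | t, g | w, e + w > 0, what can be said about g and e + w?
g ≤ e + w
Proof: b = u and u = g, thus b = g. Since b | t, g | t. Since t = e, g | e. Since g | w, g | e + w. e + w > 0, so g ≤ e + w.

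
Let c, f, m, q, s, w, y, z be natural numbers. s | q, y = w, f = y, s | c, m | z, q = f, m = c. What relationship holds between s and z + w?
s | z + w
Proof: m = c and m | z, therefore c | z. s | c, so s | z. From f = y and y = w, f = w. Because q = f and s | q, s | f. Since f = w, s | w. Since s | z, s | z + w.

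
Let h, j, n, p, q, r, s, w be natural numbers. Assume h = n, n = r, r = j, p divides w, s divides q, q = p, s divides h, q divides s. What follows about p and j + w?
p divides j + w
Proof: h = n and n = r, therefore h = r. From s divides q and q divides s, s = q. Since s divides h, q divides h. Since h = r, q divides r. Since r = j, q divides j. q = p, so p divides j. p divides w, so p divides j + w.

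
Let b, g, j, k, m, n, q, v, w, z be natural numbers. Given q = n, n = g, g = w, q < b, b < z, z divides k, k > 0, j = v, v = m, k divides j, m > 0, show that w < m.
q = n and n = g, thus q = g. Because g = w, q = w. z divides k and k > 0, so z ≤ k. b < z, so b < k. Since q < b, q < k. j = v and v = m, thus j = m. Since k divides j, k divides m. m > 0, so k ≤ m. q < k, so q < m. Since q = w, w < m.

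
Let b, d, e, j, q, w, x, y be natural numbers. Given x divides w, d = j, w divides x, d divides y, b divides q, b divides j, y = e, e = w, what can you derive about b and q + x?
b divides q + x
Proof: w divides x and x divides w, so w = x. e = w, so e = x. Because y = e and d divides y, d divides e. Since d = j, j divides e. From b divides j, b divides e. e = x, so b divides x. Since b divides q, b divides q + x.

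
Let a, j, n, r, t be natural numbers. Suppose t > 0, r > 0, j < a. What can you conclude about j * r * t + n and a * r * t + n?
j * r * t + n < a * r * t + n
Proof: Because j < a and r > 0, by multiplying by a positive, j * r < a * r. Combined with t > 0, by multiplying by a positive, j * r * t < a * r * t. Then j * r * t + n < a * r * t + n.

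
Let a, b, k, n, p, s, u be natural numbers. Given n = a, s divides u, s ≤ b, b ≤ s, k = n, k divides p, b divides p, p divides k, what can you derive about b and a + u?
b divides a + u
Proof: k = n and n = a, hence k = a. p divides k and k divides p, hence p = k. Since b divides p, b divides k. k = a, so b divides a. s ≤ b and b ≤ s, so s = b. From s divides u, b divides u. b divides a, so b divides a + u.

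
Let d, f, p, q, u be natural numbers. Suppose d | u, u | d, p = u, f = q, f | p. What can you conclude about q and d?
q | d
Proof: Since u | d and d | u, u = d. Since p = u, p = d. f | p, so f | d. f = q, so q | d.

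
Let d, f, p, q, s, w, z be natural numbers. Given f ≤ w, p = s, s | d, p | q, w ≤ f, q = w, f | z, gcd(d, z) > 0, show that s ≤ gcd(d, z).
Since w ≤ f and f ≤ w, w = f. Because q = w, q = f. Since p | q, p | f. p = s, so s | f. f | z, so s | z. s | d, so s | gcd(d, z). gcd(d, z) > 0, so s ≤ gcd(d, z).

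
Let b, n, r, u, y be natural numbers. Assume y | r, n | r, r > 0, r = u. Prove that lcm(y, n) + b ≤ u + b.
y | r and n | r, hence lcm(y, n) | r. r > 0, so lcm(y, n) ≤ r. Because r = u, lcm(y, n) ≤ u. Then lcm(y, n) + b ≤ u + b.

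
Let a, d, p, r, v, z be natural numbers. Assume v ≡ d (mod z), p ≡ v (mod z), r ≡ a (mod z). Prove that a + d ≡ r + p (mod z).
Because p ≡ v (mod z) and v ≡ d (mod z), p ≡ d (mod z). Since r ≡ a (mod z), by adding congruences, r + p ≡ a + d (mod z). Then a + d ≡ r + p (mod z).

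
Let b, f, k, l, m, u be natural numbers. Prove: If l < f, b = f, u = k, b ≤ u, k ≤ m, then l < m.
Since u = k and b ≤ u, b ≤ k. Since b = f, f ≤ k. k ≤ m, so f ≤ m. l < f, so l < m.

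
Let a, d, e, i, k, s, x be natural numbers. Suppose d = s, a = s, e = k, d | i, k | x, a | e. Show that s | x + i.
e = k and a | e, thus a | k. Since k | x, a | x. a = s, so s | x. Because d = s and d | i, s | i. s | x, so s | x + i.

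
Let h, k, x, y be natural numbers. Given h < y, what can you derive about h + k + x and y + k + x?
h + k + x < y + k + x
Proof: h < y, hence h + k < y + k. Then h + k + x < y + k + x.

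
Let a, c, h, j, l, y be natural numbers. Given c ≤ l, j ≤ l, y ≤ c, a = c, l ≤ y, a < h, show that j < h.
From l ≤ y and y ≤ c, l ≤ c. Since c ≤ l, l = c. j ≤ l, so j ≤ c. Since a = c and a < h, c < h. j ≤ c, so j < h.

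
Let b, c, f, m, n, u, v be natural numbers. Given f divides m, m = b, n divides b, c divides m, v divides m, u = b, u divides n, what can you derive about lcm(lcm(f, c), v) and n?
lcm(lcm(f, c), v) divides n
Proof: Since u = b and u divides n, b divides n. Since n divides b, b = n. m = b, so m = n. f divides m and c divides m, thus lcm(f, c) divides m. v divides m, so lcm(lcm(f, c), v) divides m. m = n, so lcm(lcm(f, c), v) divides n.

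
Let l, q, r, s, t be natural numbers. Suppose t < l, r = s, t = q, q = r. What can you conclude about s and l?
s < l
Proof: t = q and q = r, so t = r. t < l, so r < l. r = s, so s < l.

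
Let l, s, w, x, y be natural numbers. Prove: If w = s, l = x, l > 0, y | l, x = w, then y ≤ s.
l = x and x = w, thus l = w. Since w = s, l = s. Since y | l and l > 0, y ≤ l. Since l = s, y ≤ s.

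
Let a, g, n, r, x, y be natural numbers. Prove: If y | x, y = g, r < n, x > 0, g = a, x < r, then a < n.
y = g and g = a, therefore y = a. y | x and x > 0, hence y ≤ x. Since y = a, a ≤ x. From x < r and r < n, x < n. a ≤ x, so a < n.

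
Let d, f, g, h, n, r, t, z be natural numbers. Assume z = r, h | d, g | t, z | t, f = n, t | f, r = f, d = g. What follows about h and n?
h | n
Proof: d = g and h | d, so h | g. z = r and z | t, therefore r | t. r = f, so f | t. Since t | f, t = f. Since f = n, t = n. From g | t, g | n. Since h | g, h | n.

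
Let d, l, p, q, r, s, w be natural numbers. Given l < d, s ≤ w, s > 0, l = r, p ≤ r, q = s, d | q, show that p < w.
l = r and l < d, so r < d. q = s and d | q, so d | s. From s > 0, d ≤ s. Because r < d, r < s. s ≤ w, so r < w. p ≤ r, so p < w.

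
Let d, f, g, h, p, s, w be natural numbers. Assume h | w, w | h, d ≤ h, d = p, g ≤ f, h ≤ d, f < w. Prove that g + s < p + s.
w | h and h | w, so w = h. h ≤ d and d ≤ h, thus h = d. w = h, so w = d. Since d = p, w = p. Since f < w, f < p. g ≤ f, so g < p. Then g + s < p + s.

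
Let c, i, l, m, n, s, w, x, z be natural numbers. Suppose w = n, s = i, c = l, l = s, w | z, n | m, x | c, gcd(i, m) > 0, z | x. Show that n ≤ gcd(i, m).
c = l and l = s, therefore c = s. Since s = i, c = i. Since w | z and z | x, w | x. w = n, so n | x. x | c, so n | c. c = i, so n | i. n | m, so n | gcd(i, m). Since gcd(i, m) > 0, n ≤ gcd(i, m).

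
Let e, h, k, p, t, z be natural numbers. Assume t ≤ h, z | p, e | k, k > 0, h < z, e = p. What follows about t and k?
t < k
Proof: t ≤ h and h < z, thus t < z. From e = p and e | k, p | k. Because z | p, z | k. From k > 0, z ≤ k. Since t < z, t < k.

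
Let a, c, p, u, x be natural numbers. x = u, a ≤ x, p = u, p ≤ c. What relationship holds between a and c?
a ≤ c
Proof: x = u and a ≤ x, thus a ≤ u. Because p = u and p ≤ c, u ≤ c. Since a ≤ u, a ≤ c.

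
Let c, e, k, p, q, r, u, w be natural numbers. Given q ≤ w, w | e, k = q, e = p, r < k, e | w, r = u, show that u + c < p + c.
w | e and e | w, therefore w = e. Since e = p, w = p. Because k = q and r < k, r < q. Since q ≤ w, r < w. w = p, so r < p. From r = u, u < p. Then u + c < p + c.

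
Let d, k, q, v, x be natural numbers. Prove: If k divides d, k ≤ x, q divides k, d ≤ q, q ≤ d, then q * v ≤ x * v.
From d ≤ q and q ≤ d, d = q. Since k divides d, k divides q. Since q divides k, k = q. k ≤ x, so q ≤ x. By multiplying by a non-negative, q * v ≤ x * v.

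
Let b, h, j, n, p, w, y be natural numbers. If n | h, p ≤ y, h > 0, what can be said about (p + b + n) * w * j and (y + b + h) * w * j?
(p + b + n) * w * j ≤ (y + b + h) * w * j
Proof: Because p ≤ y, p + b ≤ y + b. From n | h and h > 0, n ≤ h. Because p + b ≤ y + b, p + b + n ≤ y + b + h. Then (p + b + n) * w ≤ (y + b + h) * w. Then (p + b + n) * w * j ≤ (y + b + h) * w * j.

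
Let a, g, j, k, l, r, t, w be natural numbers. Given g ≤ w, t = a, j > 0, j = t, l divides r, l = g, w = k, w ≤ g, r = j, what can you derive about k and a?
k ≤ a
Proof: j = t and t = a, so j = a. g ≤ w and w ≤ g, thus g = w. Because l = g and l divides r, g divides r. Since r = j, g divides j. j > 0, so g ≤ j. g = w, so w ≤ j. Since w = k, k ≤ j. Since j = a, k ≤ a.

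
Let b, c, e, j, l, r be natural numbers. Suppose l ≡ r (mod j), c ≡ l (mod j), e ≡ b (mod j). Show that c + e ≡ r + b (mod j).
c ≡ l (mod j) and l ≡ r (mod j), hence c ≡ r (mod j). Combining with e ≡ b (mod j), by adding congruences, c + e ≡ r + b (mod j).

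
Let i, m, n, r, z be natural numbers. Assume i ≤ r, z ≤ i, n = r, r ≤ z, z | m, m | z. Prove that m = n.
z ≤ i and i ≤ r, so z ≤ r. Since r ≤ z, r = z. n = r, so n = z. z | m and m | z, therefore z = m. n = z, so n = m. Then m = n.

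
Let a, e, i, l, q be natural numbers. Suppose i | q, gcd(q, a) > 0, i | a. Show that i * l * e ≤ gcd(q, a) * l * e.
i | q and i | a, hence i | gcd(q, a). Because gcd(q, a) > 0, i ≤ gcd(q, a). Then i * l ≤ gcd(q, a) * l. Then i * l * e ≤ gcd(q, a) * l * e.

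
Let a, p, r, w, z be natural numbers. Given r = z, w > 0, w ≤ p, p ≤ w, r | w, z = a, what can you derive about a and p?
a ≤ p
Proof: w ≤ p and p ≤ w, so w = p. Since r = z and r | w, z | w. w > 0, so z ≤ w. w = p, so z ≤ p. Since z = a, a ≤ p.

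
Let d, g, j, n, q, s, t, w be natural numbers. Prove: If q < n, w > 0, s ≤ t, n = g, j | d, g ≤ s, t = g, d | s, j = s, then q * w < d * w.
t = g and s ≤ t, thus s ≤ g. Because g ≤ s, g = s. From j = s and j | d, s | d. d | s, so s = d. Since g = s, g = d. Since n = g, n = d. q < n, so q < d. Since w > 0, q * w < d * w.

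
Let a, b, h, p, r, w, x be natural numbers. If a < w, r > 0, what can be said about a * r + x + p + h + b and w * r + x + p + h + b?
a * r + x + p + h + b < w * r + x + p + h + b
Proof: a < w and r > 0. By multiplying by a positive, a * r < w * r. Then a * r + x < w * r + x. Then a * r + x + p < w * r + x + p. Then a * r + x + p + h < w * r + x + p + h. Then a * r + x + p + h + b < w * r + x + p + h + b.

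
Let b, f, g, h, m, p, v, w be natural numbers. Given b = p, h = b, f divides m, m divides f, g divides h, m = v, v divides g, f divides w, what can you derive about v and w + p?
v divides w + p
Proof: From f divides m and m divides f, f = m. Because m = v, f = v. f divides w, so v divides w. h = b and b = p, hence h = p. g divides h, so g divides p. Since v divides g, v divides p. v divides w, so v divides w + p.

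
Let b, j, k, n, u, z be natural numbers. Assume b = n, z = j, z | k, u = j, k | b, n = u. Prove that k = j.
From z = j and z | k, j | k. b = n and n = u, so b = u. Since k | b, k | u. u = j, so k | j. j | k, so j = k. Then k = j.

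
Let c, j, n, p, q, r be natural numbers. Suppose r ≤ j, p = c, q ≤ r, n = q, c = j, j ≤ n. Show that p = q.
p = c and c = j, therefore p = j. From n = q and j ≤ n, j ≤ q. q ≤ r and r ≤ j, therefore q ≤ j. j ≤ q, so j = q. Because p = j, p = q.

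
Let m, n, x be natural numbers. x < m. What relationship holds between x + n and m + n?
x + n < m + n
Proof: x < m. By adding to both sides, x + n < m + n.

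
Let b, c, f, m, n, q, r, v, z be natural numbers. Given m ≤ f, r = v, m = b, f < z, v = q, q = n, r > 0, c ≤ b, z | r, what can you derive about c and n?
c < n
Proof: Since m ≤ f and f < z, m < z. m = b, so b < z. c ≤ b, so c < z. Because r = v and v = q, r = q. q = n, so r = n. z | r and r > 0, therefore z ≤ r. From r = n, z ≤ n. From c < z, c < n.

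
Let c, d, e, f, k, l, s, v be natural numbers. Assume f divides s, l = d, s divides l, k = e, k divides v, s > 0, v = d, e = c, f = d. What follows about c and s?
c ≤ s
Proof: From f = d and f divides s, d divides s. Because l = d and s divides l, s divides d. Because d divides s, d = s. From v = d, v = s. From k = e and k divides v, e divides v. e = c, so c divides v. Since v = s, c divides s. From s > 0, c ≤ s.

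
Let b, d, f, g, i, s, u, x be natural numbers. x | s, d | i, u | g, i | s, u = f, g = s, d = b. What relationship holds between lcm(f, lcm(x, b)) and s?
lcm(f, lcm(x, b)) | s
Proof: g = s and u | g, therefore u | s. Since u = f, f | s. From d | i and i | s, d | s. Since d = b, b | s. x | s, so lcm(x, b) | s. f | s, so lcm(f, lcm(x, b)) | s.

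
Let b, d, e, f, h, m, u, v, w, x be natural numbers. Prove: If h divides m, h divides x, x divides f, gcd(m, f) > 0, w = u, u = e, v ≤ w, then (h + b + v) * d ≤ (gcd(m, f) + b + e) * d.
h divides x and x divides f, so h divides f. Since h divides m, h divides gcd(m, f). gcd(m, f) > 0, so h ≤ gcd(m, f). Then h + b ≤ gcd(m, f) + b. Because w = u and u = e, w = e. v ≤ w, so v ≤ e. Since h + b ≤ gcd(m, f) + b, h + b + v ≤ gcd(m, f) + b + e. By multiplying by a non-negative, (h + b + v) * d ≤ (gcd(m, f) + b + e) * d.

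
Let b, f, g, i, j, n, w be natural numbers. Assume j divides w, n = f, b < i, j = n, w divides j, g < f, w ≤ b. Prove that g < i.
w divides j and j divides w, therefore w = j. j = n, so w = n. Since n = f, w = f. Since w ≤ b, f ≤ b. Because b < i, f < i. Since g < f, g < i.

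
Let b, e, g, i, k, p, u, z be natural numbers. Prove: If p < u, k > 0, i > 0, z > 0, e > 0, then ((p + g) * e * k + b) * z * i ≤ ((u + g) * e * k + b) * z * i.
Because p < u, p + g < u + g. Combined with e > 0, by multiplying by a positive, (p + g) * e < (u + g) * e. Since k > 0, by multiplying by a positive, (p + g) * e * k < (u + g) * e * k. Then (p + g) * e * k + b < (u + g) * e * k + b. From z > 0, by multiplying by a positive, ((p + g) * e * k + b) * z < ((u + g) * e * k + b) * z. From i > 0, by multiplying by a positive, ((p + g) * e * k + b) * z * i < ((u + g) * e * k + b) * z * i. Then ((p + g) * e * k + b) * z * i ≤ ((u + g) * e * k + b) * z * i.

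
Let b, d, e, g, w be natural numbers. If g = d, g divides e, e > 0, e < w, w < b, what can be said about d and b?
d < b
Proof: g = d and g divides e, thus d divides e. Since e > 0, d ≤ e. e < w and w < b, therefore e < b. d ≤ e, so d < b.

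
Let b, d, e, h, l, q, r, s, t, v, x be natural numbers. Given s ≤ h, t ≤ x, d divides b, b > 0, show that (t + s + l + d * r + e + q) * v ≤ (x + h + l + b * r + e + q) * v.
t ≤ x and s ≤ h, hence t + s ≤ x + h. Then t + s + l ≤ x + h + l. Because d divides b and b > 0, d ≤ b. By multiplying by a non-negative, d * r ≤ b * r. t + s + l ≤ x + h + l, so t + s + l + d * r ≤ x + h + l + b * r. Then t + s + l + d * r + e ≤ x + h + l + b * r + e. Then t + s + l + d * r + e + q ≤ x + h + l + b * r + e + q. By multiplying by a non-negative, (t + s + l + d * r + e + q) * v ≤ (x + h + l + b * r + e + q) * v.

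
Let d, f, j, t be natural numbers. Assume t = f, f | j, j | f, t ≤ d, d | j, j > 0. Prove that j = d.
From f | j and j | f, f = j. t = f, so t = j. t ≤ d, so j ≤ d. Since d | j and j > 0, d ≤ j. j ≤ d, so j = d.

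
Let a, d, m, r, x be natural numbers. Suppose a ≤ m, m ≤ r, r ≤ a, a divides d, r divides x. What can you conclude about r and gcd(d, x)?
r divides gcd(d, x)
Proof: a ≤ m and m ≤ r, so a ≤ r. r ≤ a, so a = r. Since a divides d, r divides d. Since r divides x, r divides gcd(d, x).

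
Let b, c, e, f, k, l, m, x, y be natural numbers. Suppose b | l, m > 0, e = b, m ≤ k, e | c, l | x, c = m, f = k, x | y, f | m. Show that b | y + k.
From b | l and l | x, b | x. From x | y, b | y. f = k and f | m, therefore k | m. Since m > 0, k ≤ m. m ≤ k, so m = k. Since e = b and e | c, b | c. c = m, so b | m. Because m = k, b | k. Since b | y, b | y + k.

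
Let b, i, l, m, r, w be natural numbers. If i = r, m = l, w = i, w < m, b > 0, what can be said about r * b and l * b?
r * b < l * b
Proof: Because w = i and w < m, i < m. Since m = l, i < l. i = r, so r < l. Since b > 0, by multiplying by a positive, r * b < l * b.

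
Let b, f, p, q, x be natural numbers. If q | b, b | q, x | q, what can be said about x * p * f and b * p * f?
x * p * f | b * p * f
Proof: Because q | b and b | q, q = b. From x | q, x | b. Then x * p | b * p. Then x * p * f | b * p * f.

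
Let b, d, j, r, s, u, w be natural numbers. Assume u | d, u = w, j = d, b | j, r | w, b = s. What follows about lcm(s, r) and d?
lcm(s, r) | d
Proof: From j = d and b | j, b | d. Since b = s, s | d. From u = w and u | d, w | d. Since r | w, r | d. Since s | d, lcm(s, r) | d.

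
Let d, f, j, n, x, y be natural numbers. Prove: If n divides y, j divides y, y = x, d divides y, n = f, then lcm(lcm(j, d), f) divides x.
j divides y and d divides y, hence lcm(j, d) divides y. n = f and n divides y, thus f divides y. lcm(j, d) divides y, so lcm(lcm(j, d), f) divides y. y = x, so lcm(lcm(j, d), f) divides x.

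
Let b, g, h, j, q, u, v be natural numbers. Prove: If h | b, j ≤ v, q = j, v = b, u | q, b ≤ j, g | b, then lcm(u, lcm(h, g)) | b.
v = b and j ≤ v, therefore j ≤ b. Since b ≤ j, j = b. Because q = j and u | q, u | j. Because j = b, u | b. Since h | b and g | b, lcm(h, g) | b. Since u | b, lcm(u, lcm(h, g)) | b.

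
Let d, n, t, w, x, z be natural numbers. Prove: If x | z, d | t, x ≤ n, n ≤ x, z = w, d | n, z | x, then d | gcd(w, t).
n ≤ x and x ≤ n, so n = x. x | z and z | x, hence x = z. Because n = x, n = z. Since d | n, d | z. Since z = w, d | w. d | t, so d | gcd(w, t).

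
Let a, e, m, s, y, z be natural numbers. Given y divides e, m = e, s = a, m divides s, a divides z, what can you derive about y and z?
y divides z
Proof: From s = a and m divides s, m divides a. Since a divides z, m divides z. m = e, so e divides z. Since y divides e, y divides z.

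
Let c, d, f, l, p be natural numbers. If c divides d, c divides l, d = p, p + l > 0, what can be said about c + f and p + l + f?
c + f ≤ p + l + f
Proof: d = p and c divides d, so c divides p. c divides l, so c divides p + l. Since p + l > 0, c ≤ p + l. Then c + f ≤ p + l + f.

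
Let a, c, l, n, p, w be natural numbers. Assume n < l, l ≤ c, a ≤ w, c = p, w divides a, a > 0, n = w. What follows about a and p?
a < p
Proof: Because w divides a and a > 0, w ≤ a. Since a ≤ w, w = a. Because n = w, n = a. Because n < l and l ≤ c, n < c. n = a, so a < c. Since c = p, a < p.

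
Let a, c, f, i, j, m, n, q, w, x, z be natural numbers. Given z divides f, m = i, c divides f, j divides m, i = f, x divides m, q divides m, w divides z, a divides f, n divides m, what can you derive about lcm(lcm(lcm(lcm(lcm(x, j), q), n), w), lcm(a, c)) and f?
lcm(lcm(lcm(lcm(lcm(x, j), q), n), w), lcm(a, c)) divides f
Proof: m = i and i = f, therefore m = f. x divides m and j divides m, hence lcm(x, j) divides m. Since q divides m, lcm(lcm(x, j), q) divides m. n divides m, so lcm(lcm(lcm(x, j), q), n) divides m. Since m = f, lcm(lcm(lcm(x, j), q), n) divides f. From w divides z and z divides f, w divides f. lcm(lcm(lcm(x, j), q), n) divides f, so lcm(lcm(lcm(lcm(x, j), q), n), w) divides f. a divides f and c divides f, therefore lcm(a, c) divides f. lcm(lcm(lcm(lcm(x, j), q), n), w) divides f, so lcm(lcm(lcm(lcm(lcm(x, j), q), n), w), lcm(a, c)) divides f.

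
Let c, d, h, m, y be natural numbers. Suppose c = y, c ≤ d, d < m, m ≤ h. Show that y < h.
c = y and c ≤ d, thus y ≤ d. Since d < m, y < m. Since m ≤ h, y < h.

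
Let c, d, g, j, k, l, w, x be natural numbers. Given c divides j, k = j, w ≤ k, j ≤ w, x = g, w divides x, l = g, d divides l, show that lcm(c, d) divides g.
From k = j and w ≤ k, w ≤ j. j ≤ w, so w = j. x = g and w divides x, hence w divides g. w = j, so j divides g. Since c divides j, c divides g. Because l = g and d divides l, d divides g. c divides g, so lcm(c, d) divides g.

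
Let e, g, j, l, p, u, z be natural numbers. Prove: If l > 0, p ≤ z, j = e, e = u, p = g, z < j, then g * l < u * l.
j = e and e = u, therefore j = u. p = g and p ≤ z, so g ≤ z. Since z < j, g < j. Since j = u, g < u. Since l > 0, by multiplying by a positive, g * l < u * l.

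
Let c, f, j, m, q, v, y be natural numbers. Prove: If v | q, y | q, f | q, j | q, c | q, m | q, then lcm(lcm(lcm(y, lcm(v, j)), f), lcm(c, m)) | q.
Since v | q and j | q, lcm(v, j) | q. y | q, so lcm(y, lcm(v, j)) | q. Because f | q, lcm(lcm(y, lcm(v, j)), f) | q. c | q and m | q, therefore lcm(c, m) | q. lcm(lcm(y, lcm(v, j)), f) | q, so lcm(lcm(lcm(y, lcm(v, j)), f), lcm(c, m)) | q.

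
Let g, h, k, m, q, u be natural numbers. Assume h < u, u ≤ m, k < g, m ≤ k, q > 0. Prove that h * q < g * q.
From h < u and u ≤ m, h < m. Since m ≤ k, h < k. k < g, so h < g. Combining with q > 0, by multiplying by a positive, h * q < g * q.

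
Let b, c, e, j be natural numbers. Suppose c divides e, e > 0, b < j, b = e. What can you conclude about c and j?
c < j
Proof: Because c divides e and e > 0, c ≤ e. b = e and b < j, so e < j. c ≤ e, so c < j.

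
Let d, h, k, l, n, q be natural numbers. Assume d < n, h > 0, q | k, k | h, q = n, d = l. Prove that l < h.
d = l and d < n, hence l < n. q | k and k | h, therefore q | h. Since q = n, n | h. Since h > 0, n ≤ h. Since l < n, l < h.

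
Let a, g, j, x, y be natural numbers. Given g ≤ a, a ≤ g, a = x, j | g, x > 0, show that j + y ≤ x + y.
g ≤ a and a ≤ g, therefore g = a. Since a = x, g = x. j | g, so j | x. x > 0, so j ≤ x. Then j + y ≤ x + y.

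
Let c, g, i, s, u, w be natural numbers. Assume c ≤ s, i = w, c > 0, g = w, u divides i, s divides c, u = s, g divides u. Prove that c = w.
Since g = w and g divides u, w divides u. From i = w and u divides i, u divides w. Since w divides u, w = u. From u = s, w = s. Since s divides c and c > 0, s ≤ c. Since c ≤ s, s = c. Since w = s, w = c. Then c = w.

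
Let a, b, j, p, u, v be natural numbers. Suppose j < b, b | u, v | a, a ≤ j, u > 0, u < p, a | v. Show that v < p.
a | v and v | a, so a = v. b | u and u > 0, thus b ≤ u. Since j < b, j < u. Since a ≤ j, a < u. u < p, so a < p. a = v, so v < p.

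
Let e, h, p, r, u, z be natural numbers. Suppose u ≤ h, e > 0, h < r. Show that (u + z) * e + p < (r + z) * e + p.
Since u ≤ h and h < r, u < r. Then u + z < r + z. Because e > 0, by multiplying by a positive, (u + z) * e < (r + z) * e. Then (u + z) * e + p < (r + z) * e + p.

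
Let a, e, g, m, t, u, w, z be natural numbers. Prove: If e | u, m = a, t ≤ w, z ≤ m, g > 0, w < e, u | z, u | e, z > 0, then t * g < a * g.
e | u and u | e, so e = u. Since w < e, w < u. Since t ≤ w, t < u. u | z and z > 0, thus u ≤ z. Since t < u, t < z. m = a and z ≤ m, thus z ≤ a. Since t < z, t < a. g > 0, so t * g < a * g.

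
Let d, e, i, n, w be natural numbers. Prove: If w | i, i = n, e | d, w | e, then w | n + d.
i = n and w | i, hence w | n. w | e and e | d, therefore w | d. w | n, so w | n + d.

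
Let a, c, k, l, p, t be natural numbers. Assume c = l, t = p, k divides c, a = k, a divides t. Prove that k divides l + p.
Since c = l and k divides c, k divides l. a = k and a divides t, therefore k divides t. Since t = p, k divides p. k divides l, so k divides l + p.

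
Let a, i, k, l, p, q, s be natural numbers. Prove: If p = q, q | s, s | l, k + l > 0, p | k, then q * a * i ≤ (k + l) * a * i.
p = q and p | k, thus q | k. Because q | s and s | l, q | l. q | k, so q | k + l. Because k + l > 0, q ≤ k + l. Then q * a ≤ (k + l) * a. Then q * a * i ≤ (k + l) * a * i.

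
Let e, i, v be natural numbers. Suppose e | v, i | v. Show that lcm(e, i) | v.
e | v and i | v. Because lcm divides any common multiple, lcm(e, i) | v.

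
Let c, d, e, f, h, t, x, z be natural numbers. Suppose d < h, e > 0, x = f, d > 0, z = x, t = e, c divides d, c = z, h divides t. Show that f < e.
Because c = z and z = x, c = x. From c divides d, x divides d. Since d > 0, x ≤ d. x = f, so f ≤ d. d < h, so f < h. Since t = e and h divides t, h divides e. Since e > 0, h ≤ e. f < h, so f < e.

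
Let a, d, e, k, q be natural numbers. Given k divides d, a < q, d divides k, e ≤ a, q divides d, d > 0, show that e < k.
d divides k and k divides d, therefore d = k. e ≤ a and a < q, therefore e < q. q divides d and d > 0, so q ≤ d. e < q, so e < d. Since d = k, e < k.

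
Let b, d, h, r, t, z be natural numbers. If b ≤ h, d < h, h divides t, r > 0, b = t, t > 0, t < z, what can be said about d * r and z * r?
d * r < z * r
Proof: h divides t and t > 0, therefore h ≤ t. From b = t and b ≤ h, t ≤ h. Since h ≤ t, h = t. From d < h, d < t. Since t < z, d < z. Since r > 0, by multiplying by a positive, d * r < z * r.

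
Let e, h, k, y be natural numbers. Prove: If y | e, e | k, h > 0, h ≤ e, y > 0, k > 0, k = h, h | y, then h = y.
Because e | k and k > 0, e ≤ k. Since k = h, e ≤ h. h ≤ e, so e = h. y | e, so y | h. Since h > 0, y ≤ h. Because h | y and y > 0, h ≤ y. Since y ≤ h, y = h. Then h = y.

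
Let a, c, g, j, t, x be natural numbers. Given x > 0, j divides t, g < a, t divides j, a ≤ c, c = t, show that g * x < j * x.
t divides j and j divides t, therefore t = j. Since c = t, c = j. a ≤ c, so a ≤ j. g < a, so g < j. Since x > 0, by multiplying by a positive, g * x < j * x.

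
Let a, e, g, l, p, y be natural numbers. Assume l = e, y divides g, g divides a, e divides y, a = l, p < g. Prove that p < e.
a = l and l = e, thus a = e. Since g divides a, g divides e. From e divides y and y divides g, e divides g. From g divides e, g = e. Because p < g, p < e.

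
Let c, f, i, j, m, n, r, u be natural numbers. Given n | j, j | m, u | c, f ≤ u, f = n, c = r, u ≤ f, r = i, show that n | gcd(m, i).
Since n | j and j | m, n | m. From u ≤ f and f ≤ u, u = f. Since f = n, u = n. Because c = r and r = i, c = i. u | c, so u | i. u = n, so n | i. n | m, so n | gcd(m, i).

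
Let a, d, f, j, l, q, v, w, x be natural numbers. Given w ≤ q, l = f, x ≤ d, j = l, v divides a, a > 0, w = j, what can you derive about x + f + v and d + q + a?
x + f + v ≤ d + q + a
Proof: Because w = j and j = l, w = l. From w ≤ q, l ≤ q. Since l = f, f ≤ q. v divides a and a > 0, thus v ≤ a. Since f ≤ q, f + v ≤ q + a. Since x ≤ d, x + f + v ≤ d + q + a.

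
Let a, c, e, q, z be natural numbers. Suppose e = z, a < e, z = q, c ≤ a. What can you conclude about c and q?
c < q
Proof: Because e = z and z = q, e = q. c ≤ a and a < e, so c < e. Since e = q, c < q.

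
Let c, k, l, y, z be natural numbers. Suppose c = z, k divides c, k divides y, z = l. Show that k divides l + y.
c = z and z = l, so c = l. k divides c, so k divides l. Since k divides y, k divides l + y.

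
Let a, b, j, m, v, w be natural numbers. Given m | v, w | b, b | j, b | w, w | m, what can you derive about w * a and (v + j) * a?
w * a | (v + j) * a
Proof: w | m and m | v, so w | v. b | w and w | b, thus b = w. b | j, so w | j. Since w | v, w | v + j. Then w * a | (v + j) * a.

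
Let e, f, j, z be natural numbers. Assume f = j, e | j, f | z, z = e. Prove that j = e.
z = e and f | z, thus f | e. Since f = j, j | e. e | j, so e = j. Then j = e.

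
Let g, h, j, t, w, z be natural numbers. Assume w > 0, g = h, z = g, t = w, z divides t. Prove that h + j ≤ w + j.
t = w and z divides t, hence z divides w. Since z = g, g divides w. w > 0, so g ≤ w. Since g = h, h ≤ w. Then h + j ≤ w + j.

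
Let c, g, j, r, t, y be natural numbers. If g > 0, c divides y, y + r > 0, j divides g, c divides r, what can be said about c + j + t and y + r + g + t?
c + j + t ≤ y + r + g + t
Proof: Because c divides y and c divides r, c divides y + r. Since y + r > 0, c ≤ y + r. j divides g and g > 0, so j ≤ g. Then j + t ≤ g + t. Since c ≤ y + r, c + j + t ≤ y + r + g + t.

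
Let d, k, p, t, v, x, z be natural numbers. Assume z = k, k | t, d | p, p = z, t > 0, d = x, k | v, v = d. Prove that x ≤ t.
v = d and k | v, hence k | d. p = z and z = k, therefore p = k. d | p, so d | k. Since k | d, k = d. d = x, so k = x. k | t and t > 0, therefore k ≤ t. k = x, so x ≤ t.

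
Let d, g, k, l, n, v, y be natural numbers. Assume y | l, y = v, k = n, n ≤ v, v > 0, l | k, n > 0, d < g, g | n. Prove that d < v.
y = v and y | l, thus v | l. k = n and l | k, so l | n. Since v | l, v | n. Since n > 0, v ≤ n. n ≤ v, so n = v. Since g | n, g | v. Because v > 0, g ≤ v. Since d < g, d < v.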